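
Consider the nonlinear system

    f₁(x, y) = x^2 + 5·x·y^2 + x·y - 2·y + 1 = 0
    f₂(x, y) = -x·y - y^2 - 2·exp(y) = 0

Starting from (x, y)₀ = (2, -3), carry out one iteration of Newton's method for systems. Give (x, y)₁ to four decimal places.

At (2, -3): F = (95.0000, -3.099574).
Jacobian J = [[2·x + 5·y^2 + y, 10·x·y + x - 2], [-y, -x - 2·y - 2·exp(y)]].
At the point, J = [[46.0000, -60.0000], [3.0000, 3.900426]] (det J = 359.419590).
Solving J·Δ = −F gives Δ = (-0.5135, 1.1896).
Then the next iterate is (x, y)₁ = (1.4865, -1.8104).

(1.4865, -1.8104)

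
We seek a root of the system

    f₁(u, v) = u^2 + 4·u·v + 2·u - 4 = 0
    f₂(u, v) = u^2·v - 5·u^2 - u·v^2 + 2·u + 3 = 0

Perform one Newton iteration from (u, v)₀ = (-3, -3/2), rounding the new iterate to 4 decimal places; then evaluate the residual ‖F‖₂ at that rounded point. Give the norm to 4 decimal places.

At (-3, -3/2): F = (17.0000, -54.7500).
Jacobian J = [[2·u + 4·v + 2, 4·u], [2·u·v - 10·u - v^2 + 2, u^2 - 2·u·v]].
At the point, J = [[-10.0000, -12.0000], [38.7500, 0.0000]] (det J = 465.0000).
Solving J·Δ = −F gives Δ = (1.4129, 0.2392).
Then the next iterate is (u, v)₁ = (-1.5871, -1.2608).
Re-evaluating at (-1.5871, -1.2608): F = (3.348749, -13.421563), so ‖F‖₂ = 13.8330.

13.8330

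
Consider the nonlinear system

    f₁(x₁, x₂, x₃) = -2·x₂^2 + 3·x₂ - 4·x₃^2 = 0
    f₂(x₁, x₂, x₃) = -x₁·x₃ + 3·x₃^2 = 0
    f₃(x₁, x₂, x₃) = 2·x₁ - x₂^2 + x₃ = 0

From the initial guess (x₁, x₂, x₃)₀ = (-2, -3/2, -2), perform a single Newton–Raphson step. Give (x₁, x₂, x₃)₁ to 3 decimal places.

(0.985, -1.206, -0.603)

At (-2, -3/2, -2): F = (-25.000, 8.000, -8.250).
Jacobian J = [[0, -4·x₂ + 3, -8·x₃], [-x₃, 0, -x₁ + 6·x₃], [2, -2·x₂, 1]].
At the point, J = [[0.000, 9.000, 16.000], [2.000, 0.000, -10.000], [2.000, 3.000, 1.000]] (det J = -102.000).
Solving J·Δ = −F gives Δ = (2.985, 0.294, 1.397).
Then the next iterate is (x₁, x₂, x₃)₁ = (0.985, -1.206, -0.603).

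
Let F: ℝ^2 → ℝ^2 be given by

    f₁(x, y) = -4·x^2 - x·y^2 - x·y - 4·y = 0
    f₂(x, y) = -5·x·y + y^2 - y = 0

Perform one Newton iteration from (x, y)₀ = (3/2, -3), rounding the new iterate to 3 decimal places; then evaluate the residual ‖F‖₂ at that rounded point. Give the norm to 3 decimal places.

At (3/2, -3): F = (-6.000, 34.500).
Jacobian J = [[-8·x - y^2 - y, -2·x·y - x - 4], [-5·y, -5·x + 2·y - 1]].
At the point, J = [[-18.000, 3.500], [15.000, -14.500]] (det J = 208.500).
Solving J·Δ = −F gives Δ = (0.162, 2.547).
Then the next iterate is (x, y)₁ = (1.662, -0.453).
Re-evaluating at (1.662, -0.453): F = (-8.82515, 4.42264), so ‖F‖₂ = 9.871.

9.871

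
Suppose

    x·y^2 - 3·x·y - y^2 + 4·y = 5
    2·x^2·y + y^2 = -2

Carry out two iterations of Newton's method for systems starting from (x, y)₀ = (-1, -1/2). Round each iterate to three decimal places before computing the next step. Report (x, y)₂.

At (-1, -1/2): F = (-9.000, 1.250).
Jacobian J = [[y^2 - 3·y, 2·x·y - 3·x - 2·y + 4], [4·x·y, 2·x^2 + 2·y]].
At the point, J = [[1.750, 9.000], [2.000, 1.000]] (det J = -16.250).
Solving J·Δ = −F gives Δ = (-1.246, 1.242).
Then the next iterate is (x, y)₁ = (-2.246, 0.742).
Round to (-2.246, 0.742) and repeat: F = (1.18047, 10.03663), J = [[-1.67544, 5.92094], [-6.66613, 11.57303]].
Δ = (2.279, 0.446), so (x, y)₂ = (0.033, 1.188).

(0.033, 1.188)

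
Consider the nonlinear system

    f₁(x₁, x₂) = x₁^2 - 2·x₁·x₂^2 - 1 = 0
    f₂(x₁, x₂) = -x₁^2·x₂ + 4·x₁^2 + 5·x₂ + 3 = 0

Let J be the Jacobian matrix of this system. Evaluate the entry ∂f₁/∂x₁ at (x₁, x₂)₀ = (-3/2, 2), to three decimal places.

-11.000

∂f₁/∂x₁ = 2·x₁ - 2·x₂^2.
At (-3/2, 2) this is -11.000.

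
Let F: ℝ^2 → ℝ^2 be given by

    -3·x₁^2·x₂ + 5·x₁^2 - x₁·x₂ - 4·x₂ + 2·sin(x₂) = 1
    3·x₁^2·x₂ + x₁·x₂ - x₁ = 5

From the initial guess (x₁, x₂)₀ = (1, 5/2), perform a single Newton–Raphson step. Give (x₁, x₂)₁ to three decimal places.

(1.162, 0.832)

At (1, 5/2): F = (-14.80306, 4.000).
Jacobian J = [[-6·x₁·x₂ + 10·x₁ - x₂, -3·x₁^2 - x₁ + 2·cos(x₂) - 4], [6·x₁·x₂ + x₂ - 1, 3·x₁^2 + x₁]].
At the point, J = [[-7.500, -9.60229], [16.500, 4.000]] (det J = 128.43774).
Solving J·Δ = −F gives Δ = (0.162, -1.668).
Then the next iterate is (x₁, x₂)₁ = (1.162, 0.832).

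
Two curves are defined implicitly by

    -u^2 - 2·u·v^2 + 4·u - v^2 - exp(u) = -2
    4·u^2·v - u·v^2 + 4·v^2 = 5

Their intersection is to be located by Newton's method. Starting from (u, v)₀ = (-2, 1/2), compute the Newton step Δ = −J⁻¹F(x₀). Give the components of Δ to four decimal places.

At (-2, 1/2): F = (-9.385335, 4.5000).
Jacobian J = [[-2·u - 2·v^2 - exp(u) + 4, -4·u·v - 2·v], [8·u·v - v^2, 4·u^2 - 2·u·v + 8·v]].
At the point, J = [[7.364665, 3.0000], [-8.2500, 22.0000]] (det J = 186.772624).
Solving J·Δ = −F gives Δ = (1.1778, 0.2371).

(1.1778, 0.2371)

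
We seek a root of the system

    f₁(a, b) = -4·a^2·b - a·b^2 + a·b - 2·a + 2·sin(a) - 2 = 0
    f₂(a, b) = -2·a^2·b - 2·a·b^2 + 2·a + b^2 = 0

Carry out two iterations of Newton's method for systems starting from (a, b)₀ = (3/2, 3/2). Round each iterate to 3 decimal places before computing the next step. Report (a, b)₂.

At (3/2, 3/2): F = (-17.63001, -8.250).
Jacobian J = [[-8·a·b - b^2 + b + 2·cos(a) - 2, -4·a^2 - 2·a·b + a], [-4·a·b - 2·b^2 + 2, -2·a^2 - 4·a·b + 2·b]].
At the point, J = [[-20.60853, -12.000], [-11.500, -10.500]] (det J = 78.38952).
Solving J·Δ = −F gives Δ = (-1.099, 0.417).
Then the next iterate is (a, b)₁ = (0.401, 1.917).
Round to (0.401, 1.917) and repeat: F = (-3.95926, 0.91312), J = [[-8.06628, -1.77964], [-8.42465, 0.43753]].
Δ = (-0.006, -2.199), so (a, b)₂ = (0.395, -0.282).

(0.395, -0.282)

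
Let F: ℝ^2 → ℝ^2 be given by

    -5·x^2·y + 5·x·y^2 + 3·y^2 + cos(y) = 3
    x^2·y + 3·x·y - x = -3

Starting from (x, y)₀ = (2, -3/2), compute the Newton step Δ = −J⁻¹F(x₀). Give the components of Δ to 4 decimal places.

At (2, -3/2): F = (56.320737, -14.0000).
Jacobian J = [[-10·x·y + 5·y^2, -5·x^2 + 10·x·y + 6·y - sin(y)], [2·x·y + 3·y - 1, x^2 + 3·x]].
At the point, J = [[41.2500, -58.002505], [-11.5000, 10.0000]] (det J = -254.528808).
Solving J·Δ = −F gives Δ = (-0.9776, 0.2758).

(-0.9776, 0.2758)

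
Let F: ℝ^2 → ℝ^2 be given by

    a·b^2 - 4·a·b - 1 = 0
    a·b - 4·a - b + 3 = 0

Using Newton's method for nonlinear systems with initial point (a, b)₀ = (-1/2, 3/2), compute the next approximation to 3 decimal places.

At (-1/2, 3/2): F = (0.875, 2.750).
Jacobian J = [[b^2 - 4·b, 2·a·b - 4·a], [b - 4, a - 1]].
At the point, J = [[-3.750, 0.500], [-2.500, -1.500]] (det J = 6.875).
Solving J·Δ = −F gives Δ = (0.391, 1.182).
Then the next iterate is (a, b)₁ = (-0.109, 2.682).

(-0.109, 2.682)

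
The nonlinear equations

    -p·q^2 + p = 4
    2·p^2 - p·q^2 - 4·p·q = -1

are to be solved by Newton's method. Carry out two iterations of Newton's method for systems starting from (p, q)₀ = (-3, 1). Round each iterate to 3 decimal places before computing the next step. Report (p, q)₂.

(1.435, 8.351)

At (-3, 1): F = (-4.000, 34.000).
Jacobian J = [[-q^2 + 1, -2·p·q], [4·p - q^2 - 4·q, -2·p·q - 4·p]].
At the point, J = [[0.000, 6.000], [-17.000, 18.000]] (det J = 102.000).
Solving J·Δ = −F gives Δ = (2.706, 0.667).
Then the next iterate is (p, q)₁ = (-0.294, 1.667).
Round to (-0.294, 1.667) and repeat: F = (-3.47701, 3.95026), J = [[-1.77889, 0.98020], [-10.62289, 2.15620]].
Δ = (1.729, 6.684), so (p, q)₂ = (1.435, 8.351).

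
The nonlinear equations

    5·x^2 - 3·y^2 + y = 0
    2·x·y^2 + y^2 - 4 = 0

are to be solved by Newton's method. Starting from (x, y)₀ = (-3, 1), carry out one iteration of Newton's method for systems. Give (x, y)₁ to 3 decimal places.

(-1.468, 0.406)

At (-3, 1): F = (43.000, -9.000).
Jacobian J = [[10·x, -6·y + 1], [2·y^2, 4·x·y + 2·y]].
At the point, J = [[-30.000, -5.000], [2.000, -10.000]] (det J = 310.000).
Solving J·Δ = −F gives Δ = (1.532, -0.594).
Then the next iterate is (x, y)₁ = (-1.468, 0.406).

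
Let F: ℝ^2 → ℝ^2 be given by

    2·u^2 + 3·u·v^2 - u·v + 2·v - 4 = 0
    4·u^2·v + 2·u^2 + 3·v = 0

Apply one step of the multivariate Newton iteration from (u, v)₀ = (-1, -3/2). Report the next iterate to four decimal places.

At (-1, -3/2): F = (-13.2500, -8.5000).
Jacobian J = [[4·u + 3·v^2 - v, 6·u·v - u + 2], [8·u·v + 4·u, 4·u^2 + 3]].
At the point, J = [[4.2500, 12.0000], [8.0000, 7.0000]] (det J = -66.2500).
Solving J·Δ = −F gives Δ = (0.1396, 1.0547).
Then the next iterate is (u, v)₁ = (-0.8604, -0.4453).

(-0.8604, -0.4453)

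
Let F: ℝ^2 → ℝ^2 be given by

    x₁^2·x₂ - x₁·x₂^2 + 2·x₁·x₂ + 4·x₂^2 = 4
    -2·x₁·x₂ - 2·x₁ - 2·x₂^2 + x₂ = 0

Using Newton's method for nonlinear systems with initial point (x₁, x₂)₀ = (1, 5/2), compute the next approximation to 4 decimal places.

(0.2773, 1.4145)

At (1, 5/2): F = (22.2500, -17.0000).
Jacobian J = [[2·x₁·x₂ - x₂^2 + 2·x₂, x₁^2 - 2·x₁·x₂ + 2·x₁ + 8·x₂], [-2·x₂ - 2, -2·x₁ - 4·x₂ + 1]].
At the point, J = [[3.7500, 18.0000], [-7.0000, -11.0000]] (det J = 84.7500).
Solving J·Δ = −F gives Δ = (-0.7227, -1.0855).
Then the next iterate is (x₁, x₂)₁ = (0.2773, 1.4145).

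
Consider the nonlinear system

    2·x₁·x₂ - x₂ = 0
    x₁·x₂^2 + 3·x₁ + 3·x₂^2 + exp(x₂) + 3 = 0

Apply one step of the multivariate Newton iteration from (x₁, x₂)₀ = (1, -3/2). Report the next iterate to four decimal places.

At (1, -3/2): F = (-1.5000, 15.223130).
Jacobian J = [[2·x₂, 2·x₁ - 1], [x₂^2 + 3, 2·x₁·x₂ + 6·x₂ + exp(x₂)]].
At the point, J = [[-3.0000, 1.0000], [5.2500, -11.776870]] (det J = 30.080610).
Solving J·Δ = −F gives Δ = (-0.0812, 1.2564).
Then the next iterate is (x₁, x₂)₁ = (0.9188, -0.2436).

(0.9188, -0.2436)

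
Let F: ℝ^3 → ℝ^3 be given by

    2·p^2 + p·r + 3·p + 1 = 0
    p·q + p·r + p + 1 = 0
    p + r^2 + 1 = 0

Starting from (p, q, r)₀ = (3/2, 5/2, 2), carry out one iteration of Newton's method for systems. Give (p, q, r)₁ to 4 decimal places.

At (3/2, 5/2, 2): F = (13.0000, 9.2500, 6.5000).
Jacobian J = [[4·p + r + 3, 0, p], [q + r + 1, p, p], [1, 0, 2·r]].
At the point, J = [[11.0000, 0.0000, 1.5000], [5.5000, 1.5000, 1.5000], [1.0000, 0.0000, 4.0000]] (det J = 63.7500).
Solving J·Δ = −F gives Δ = (-0.9941, -1.1451, -1.3765).
Then the next iterate is (p, q, r)₁ = (0.5059, 1.3549, 0.6235).

(0.5059, 1.3549, 0.6235)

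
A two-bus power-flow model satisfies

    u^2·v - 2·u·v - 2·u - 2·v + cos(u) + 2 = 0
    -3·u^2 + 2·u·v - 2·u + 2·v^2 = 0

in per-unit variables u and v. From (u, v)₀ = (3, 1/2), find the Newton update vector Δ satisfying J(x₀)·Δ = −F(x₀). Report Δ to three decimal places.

(0.359, 4.541)

At (3, 1/2): F = (-4.48999, -29.500).
Jacobian J = [[2·u·v - 2·v - sin(u) - 2, u^2 - 2·u - 2], [-6·u + 2·v - 2, 2·u + 4·v]].
At the point, J = [[-0.14112, 1.000], [-19.000, 8.000]] (det J = 17.87104).
Solving J·Δ = −F gives Δ = (0.359, 4.541).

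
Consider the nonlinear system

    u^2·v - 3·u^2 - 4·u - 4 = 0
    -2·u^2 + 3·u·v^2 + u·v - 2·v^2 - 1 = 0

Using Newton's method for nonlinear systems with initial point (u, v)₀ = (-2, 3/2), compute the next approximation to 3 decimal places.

At (-2, 3/2): F = (-2.000, -30.000).
Jacobian J = [[2·u·v - 6·u - 4, u^2], [-4·u + 3·v^2 + v, 6·u·v + u - 4·v]].
At the point, J = [[2.000, 4.000], [16.250, -26.000]] (det J = -117.000).
Solving J·Δ = −F gives Δ = (1.470, -0.235).
Then the next iterate is (u, v)₁ = (-0.530, 1.265).

(-0.530, 1.265)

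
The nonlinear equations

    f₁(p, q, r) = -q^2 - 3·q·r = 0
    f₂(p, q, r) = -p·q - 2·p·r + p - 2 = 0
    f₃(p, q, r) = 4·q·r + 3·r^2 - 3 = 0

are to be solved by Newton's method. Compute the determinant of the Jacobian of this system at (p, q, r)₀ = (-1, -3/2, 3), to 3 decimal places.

-441.000

J = [[0, -2·q - 3·r, -3·q], [-q - 2·r + 1, -p, -2·p], [0, 4·r, 4·q + 6·r]].
At the point, J = [[0.000, -6.000, 4.500], [-3.500, 1.000, 2.000], [0.000, 12.000, 12.000]].
det J = -441.000.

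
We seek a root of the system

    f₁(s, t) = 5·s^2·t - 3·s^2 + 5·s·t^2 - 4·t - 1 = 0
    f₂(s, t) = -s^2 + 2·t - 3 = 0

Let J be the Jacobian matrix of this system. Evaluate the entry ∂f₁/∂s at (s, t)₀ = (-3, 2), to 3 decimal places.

∂f₁/∂s = 10·s·t - 6·s + 5·t^2.
At (-3, 2) this is -22.000.

-22.000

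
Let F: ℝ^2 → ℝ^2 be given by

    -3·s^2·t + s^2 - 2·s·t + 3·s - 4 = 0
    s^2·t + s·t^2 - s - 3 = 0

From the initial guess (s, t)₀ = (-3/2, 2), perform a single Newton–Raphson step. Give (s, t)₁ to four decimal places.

(-0.8676, 0.6941)

At (-3/2, 2): F = (-13.7500, -3.0000).
Jacobian J = [[-6·s·t + 2·s - 2·t + 3, -3·s^2 - 2·s], [2·s·t + t^2 - 1, s^2 + 2·s·t]].
At the point, J = [[14.0000, -3.7500], [-3.0000, -3.7500]] (det J = -63.7500).
Solving J·Δ = −F gives Δ = (0.6324, -1.3059).
Then the next iterate is (s, t)₁ = (-0.8676, 0.6941).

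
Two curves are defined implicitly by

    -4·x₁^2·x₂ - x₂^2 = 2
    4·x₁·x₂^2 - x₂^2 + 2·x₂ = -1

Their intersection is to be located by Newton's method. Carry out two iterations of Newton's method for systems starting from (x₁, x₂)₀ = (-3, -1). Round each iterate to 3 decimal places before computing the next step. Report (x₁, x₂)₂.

At (-3, -1): F = (33.000, -14.000).
Jacobian J = [[-8·x₁·x₂, -4·x₁^2 - 2·x₂], [4·x₂^2, 8·x₁·x₂ - 2·x₂ + 2]].
At the point, J = [[-24.000, -34.000], [4.000, 28.000]] (det J = -536.000).
Solving J·Δ = −F gives Δ = (0.836, 0.381).
Then the next iterate is (x₁, x₂)₁ = (-2.164, -0.619).
Round to (-2.164, -0.619) and repeat: F = (9.21169, -3.93780), J = [[-10.71613, -17.49358], [1.53264, 13.95413]].
Δ = (0.486, 0.229), so (x₁, x₂)₂ = (-1.678, -0.390).

(-1.678, -0.390)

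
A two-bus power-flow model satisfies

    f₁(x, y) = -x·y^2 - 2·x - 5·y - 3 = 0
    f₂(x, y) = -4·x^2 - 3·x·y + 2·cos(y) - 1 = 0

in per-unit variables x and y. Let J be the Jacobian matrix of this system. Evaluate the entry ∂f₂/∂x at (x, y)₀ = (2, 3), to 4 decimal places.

∂f₂/∂x = -8·x - 3·y.
At (2, 3) this is -25.0000.

-25.0000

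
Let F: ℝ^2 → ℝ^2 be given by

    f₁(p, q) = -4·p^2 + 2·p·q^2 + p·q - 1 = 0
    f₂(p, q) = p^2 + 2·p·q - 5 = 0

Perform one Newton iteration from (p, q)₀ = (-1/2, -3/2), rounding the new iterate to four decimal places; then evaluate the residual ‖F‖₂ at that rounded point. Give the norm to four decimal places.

At (-1/2, -3/2): F = (-3.5000, -3.2500).
Jacobian J = [[-8·p + 2·q^2 + q, 4·p·q + p], [2·p + 2·q, 2·p]].
At the point, J = [[7.0000, 2.5000], [-4.0000, -1.0000]] (det J = 3.0000).
Solving J·Δ = −F gives Δ = (-3.8750, 12.2500).
Then the next iterate is (p, q)₁ = (-4.3750, 10.7500).
Re-evaluating at (-4.3750, 10.7500): F = (-1135.765625, -79.921875), so ‖F‖₂ = 1138.5741.

1138.5741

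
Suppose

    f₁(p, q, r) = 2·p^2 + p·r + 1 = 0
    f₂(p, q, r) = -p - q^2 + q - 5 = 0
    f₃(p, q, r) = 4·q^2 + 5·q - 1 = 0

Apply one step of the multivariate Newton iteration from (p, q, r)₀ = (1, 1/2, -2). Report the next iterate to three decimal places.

At (1, 1/2, -2): F = (1.000, -5.750, 2.500).
Jacobian J = [[4·p + r, 0, p], [-1, -2·q + 1, 0], [0, 8·q + 5, 0]].
At the point, J = [[2.000, 0.000, 1.000], [-1.000, 0.000, 0.000], [0.000, 9.000, 0.000]] (det J = -9.000).
Solving J·Δ = −F gives Δ = (-5.750, -0.278, 10.500).
Then the next iterate is (p, q, r)₁ = (-4.750, 0.222, 8.500).

(-4.750, 0.222, 8.500)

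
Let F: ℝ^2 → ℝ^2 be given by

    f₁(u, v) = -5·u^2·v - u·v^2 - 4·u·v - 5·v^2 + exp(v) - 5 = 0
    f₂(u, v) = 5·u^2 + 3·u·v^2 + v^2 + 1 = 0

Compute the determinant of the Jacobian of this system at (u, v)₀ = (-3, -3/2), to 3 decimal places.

-1612.562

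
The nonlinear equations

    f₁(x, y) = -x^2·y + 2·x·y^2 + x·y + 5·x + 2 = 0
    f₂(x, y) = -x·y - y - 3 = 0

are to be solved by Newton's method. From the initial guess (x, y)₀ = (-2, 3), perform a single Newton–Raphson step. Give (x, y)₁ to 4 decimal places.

At (-2, 3): F = (-62.0000, 0.0000).
Jacobian J = [[-2·x·y + 2·y^2 + y + 5, -x^2 + 4·x·y + x], [-y, -x - 1]].
At the point, J = [[38.0000, -30.0000], [-3.0000, 1.0000]] (det J = -52.0000).
Solving J·Δ = −F gives Δ = (-1.1923, -3.5769).
Then the next iterate is (x, y)₁ = (-3.1923, -0.5769).

(-3.1923, -0.5769)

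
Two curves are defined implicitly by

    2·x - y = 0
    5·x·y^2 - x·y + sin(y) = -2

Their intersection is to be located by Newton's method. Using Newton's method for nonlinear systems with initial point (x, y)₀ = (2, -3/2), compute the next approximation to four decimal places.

(-0.9175, -1.8350)

At (2, -3/2): F = (5.5000, 26.502505).
Jacobian J = [[2, -1], [5·y^2 - y, 10·x·y - x + cos(y)]].
At the point, J = [[2.0000, -1.0000], [12.7500, -31.929263]] (det J = -51.108526).
Solving J·Δ = −F gives Δ = (-2.9175, -0.3350).
Then the next iterate is (x, y)₁ = (-0.9175, -1.8350).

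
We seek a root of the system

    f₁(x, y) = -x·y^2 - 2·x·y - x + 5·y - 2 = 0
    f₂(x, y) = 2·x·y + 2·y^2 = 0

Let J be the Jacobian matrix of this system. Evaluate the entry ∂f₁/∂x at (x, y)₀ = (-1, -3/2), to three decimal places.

-0.250

∂f₁/∂x = -y^2 - 2·y - 1.
At (-1, -3/2) this is -0.250.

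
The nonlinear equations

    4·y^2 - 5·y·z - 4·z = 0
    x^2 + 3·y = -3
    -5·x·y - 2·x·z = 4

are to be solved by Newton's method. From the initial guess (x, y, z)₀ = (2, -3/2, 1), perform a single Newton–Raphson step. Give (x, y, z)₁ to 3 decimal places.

(0.976, -0.968, 0.012)

At (2, -3/2, 1): F = (12.500, 2.500, 7.000).
Jacobian J = [[0, 8·y - 5·z, -5·y - 4], [2·x, 3, 0], [-5·y - 2·z, -5·x, -2·x]].
At the point, J = [[0.000, -17.000, 3.500], [4.000, 3.000, 0.000], [5.500, -10.000, -4.000]] (det J = -469.750).
Solving J·Δ = −F gives Δ = (-1.024, 0.532, -0.988).
Then the next iterate is (x, y, z)₁ = (0.976, -0.968, 0.012).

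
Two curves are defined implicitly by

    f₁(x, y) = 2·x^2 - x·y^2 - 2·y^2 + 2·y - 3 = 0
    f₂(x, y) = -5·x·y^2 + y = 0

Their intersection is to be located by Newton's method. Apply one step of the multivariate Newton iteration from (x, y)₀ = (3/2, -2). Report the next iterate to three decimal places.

At (3/2, -2): F = (-16.500, -32.000).
Jacobian J = [[4·x - y^2, -2·x·y - 4·y + 2], [-5·y^2, -10·x·y + 1]].
At the point, J = [[2.000, 16.000], [-20.000, 31.000]] (det J = 382.000).
Solving J·Δ = −F gives Δ = (-0.001, 1.031).
Then the next iterate is (x, y)₁ = (1.499, -0.969).

(1.499, -0.969)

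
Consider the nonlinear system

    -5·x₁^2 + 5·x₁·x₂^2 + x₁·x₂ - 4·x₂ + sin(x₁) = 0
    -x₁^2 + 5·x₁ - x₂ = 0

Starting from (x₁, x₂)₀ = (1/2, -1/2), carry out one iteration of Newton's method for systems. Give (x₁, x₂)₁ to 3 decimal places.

(-0.044, 0.073)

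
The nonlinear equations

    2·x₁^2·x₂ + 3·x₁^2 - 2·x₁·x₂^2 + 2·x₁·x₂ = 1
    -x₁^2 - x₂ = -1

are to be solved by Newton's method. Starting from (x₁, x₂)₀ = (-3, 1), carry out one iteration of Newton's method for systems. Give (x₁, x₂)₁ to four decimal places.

(-1.4912, 1.0526)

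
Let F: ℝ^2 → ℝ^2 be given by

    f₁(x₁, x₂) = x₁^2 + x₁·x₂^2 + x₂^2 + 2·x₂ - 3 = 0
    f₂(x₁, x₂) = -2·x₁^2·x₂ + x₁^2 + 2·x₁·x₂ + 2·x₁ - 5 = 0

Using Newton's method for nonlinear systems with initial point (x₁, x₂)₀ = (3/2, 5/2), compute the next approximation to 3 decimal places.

At (3/2, 5/2): F = (19.875, -3.500).
Jacobian J = [[2·x₁ + x₂^2, 2·x₁·x₂ + 2·x₂ + 2], [-4·x₁·x₂ + 2·x₁ + 2·x₂ + 2, -2·x₁^2 + 2·x₁]].
At the point, J = [[9.250, 14.500], [-5.000, -1.500]] (det J = 58.625).
Solving J·Δ = −F gives Δ = (-0.357, -1.143).
Then the next iterate is (x₁, x₂)₁ = (1.143, 1.357).

(1.143, 1.357)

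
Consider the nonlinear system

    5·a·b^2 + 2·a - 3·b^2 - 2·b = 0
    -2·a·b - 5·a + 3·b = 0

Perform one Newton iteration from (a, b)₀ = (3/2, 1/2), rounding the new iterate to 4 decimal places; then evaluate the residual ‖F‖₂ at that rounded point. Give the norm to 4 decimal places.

At (3/2, 1/2): F = (3.1250, -7.5000).
Jacobian J = [[5·b^2 + 2, 10·a·b - 6·b - 2], [-2·b - 5, -2·a + 3]].
At the point, J = [[3.2500, 2.5000], [-6.0000, 0.0000]] (det J = 15.0000).
Solving J·Δ = −F gives Δ = (-1.2500, 0.3750).
Then the next iterate is (a, b)₁ = (0.2500, 0.8750).
Re-evaluating at (0.2500, 0.8750): F = (-2.589844, 0.9375), so ‖F‖₂ = 2.7543.

2.7543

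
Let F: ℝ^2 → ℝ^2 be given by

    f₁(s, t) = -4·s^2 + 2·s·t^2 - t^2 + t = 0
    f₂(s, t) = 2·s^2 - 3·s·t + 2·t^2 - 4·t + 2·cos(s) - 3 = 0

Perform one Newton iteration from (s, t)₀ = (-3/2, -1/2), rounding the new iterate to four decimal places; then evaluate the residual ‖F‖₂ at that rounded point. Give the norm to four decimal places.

4.8803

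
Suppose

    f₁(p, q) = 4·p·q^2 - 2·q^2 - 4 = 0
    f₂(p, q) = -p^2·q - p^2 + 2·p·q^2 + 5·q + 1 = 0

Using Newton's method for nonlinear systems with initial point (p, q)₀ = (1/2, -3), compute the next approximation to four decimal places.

At (1/2, -3): F = (-4.0000, -4.5000).
Jacobian J = [[4·q^2, 8·p·q - 4·q], [-2·p·q - 2·p + 2·q^2, -p^2 + 4·p·q + 5]].
At the point, J = [[36.0000, 0.0000], [20.0000, -1.2500]] (det J = -45.0000).
Solving J·Δ = −F gives Δ = (0.1111, -1.8222).
Then the next iterate is (p, q)₁ = (0.6111, -4.8222).

(0.6111, -4.8222)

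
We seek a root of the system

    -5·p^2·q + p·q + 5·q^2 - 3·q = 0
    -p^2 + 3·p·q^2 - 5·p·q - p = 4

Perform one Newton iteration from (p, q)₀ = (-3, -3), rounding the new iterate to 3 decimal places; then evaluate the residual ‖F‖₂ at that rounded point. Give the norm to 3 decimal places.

70.253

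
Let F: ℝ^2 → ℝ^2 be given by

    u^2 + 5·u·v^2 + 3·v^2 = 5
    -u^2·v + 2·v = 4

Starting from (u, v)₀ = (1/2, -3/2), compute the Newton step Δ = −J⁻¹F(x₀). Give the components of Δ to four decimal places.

(2.0778, 2.0047)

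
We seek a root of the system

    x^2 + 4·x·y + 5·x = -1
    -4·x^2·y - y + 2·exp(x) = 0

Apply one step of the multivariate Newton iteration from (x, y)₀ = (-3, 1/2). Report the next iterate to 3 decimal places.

At (-3, 1/2): F = (-11.000, -18.40043).
Jacobian J = [[2·x + 4·y + 5, 4·x], [-8·x·y + 2·exp(x), -4·x^2 - 1]].
At the point, J = [[1.000, -12.000], [12.09957, -37.000]] (det J = 108.19489).
Solving J·Δ = −F gives Δ = (-1.721, -1.060).
Then the next iterate is (x, y)₁ = (-4.721, -0.560).

(-4.721, -0.560)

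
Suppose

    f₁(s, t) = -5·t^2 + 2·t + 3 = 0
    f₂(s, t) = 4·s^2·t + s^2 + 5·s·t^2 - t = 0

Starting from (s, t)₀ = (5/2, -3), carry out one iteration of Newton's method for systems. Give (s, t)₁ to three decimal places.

At (5/2, -3): F = (-48.000, 46.750).
Jacobian J = [[0, -10·t + 2], [8·s·t + 2·s + 5·t^2, 4·s^2 + 10·s·t - 1]].
At the point, J = [[0.000, 32.000], [-10.000, -51.000]] (det J = 320.000).
Solving J·Δ = −F gives Δ = (-2.975, 1.500).
Then the next iterate is (s, t)₁ = (-0.475, -1.500).

(-0.475, -1.500)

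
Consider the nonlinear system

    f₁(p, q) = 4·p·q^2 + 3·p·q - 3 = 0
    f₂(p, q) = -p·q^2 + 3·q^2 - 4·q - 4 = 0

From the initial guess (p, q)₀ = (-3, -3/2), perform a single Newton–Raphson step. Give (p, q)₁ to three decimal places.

At (-3, -3/2): F = (-16.500, 15.500).
Jacobian J = [[4·q^2 + 3·q, 8·p·q + 3·p], [-q^2, -2·p·q + 6·q - 4]].
At the point, J = [[4.500, 27.000], [-2.250, -22.000]] (det J = -38.250).
Solving J·Δ = −F gives Δ = (-1.451, 0.853).
Then the next iterate is (p, q)₁ = (-4.451, -0.647).

(-4.451, -0.647)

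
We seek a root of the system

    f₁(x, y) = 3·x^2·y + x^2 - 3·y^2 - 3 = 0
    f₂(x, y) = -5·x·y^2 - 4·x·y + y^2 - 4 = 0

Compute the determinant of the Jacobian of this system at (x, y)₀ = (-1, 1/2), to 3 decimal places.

J = [[6·x·y + 2·x, 3·x^2 - 6·y], [-5·y^2 - 4·y, -10·x·y - 4·x + 2·y]].
At the point, J = [[-5.000, 0.000], [-3.250, 10.000]].
det J = -50.000.

-50.000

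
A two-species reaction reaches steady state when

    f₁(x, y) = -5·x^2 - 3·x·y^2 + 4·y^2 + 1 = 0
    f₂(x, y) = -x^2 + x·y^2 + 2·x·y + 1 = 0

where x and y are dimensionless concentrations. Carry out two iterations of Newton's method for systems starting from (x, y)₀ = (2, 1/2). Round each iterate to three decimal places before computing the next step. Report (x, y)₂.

At (2, 1/2): F = (-19.500, -0.500).
Jacobian J = [[-10·x - 3·y^2, -6·x·y + 8·y], [-2·x + y^2 + 2·y, 2·x·y + 2·x]].
At the point, J = [[-20.750, -2.000], [-2.750, 6.000]] (det J = -130.000).
Solving J·Δ = −F gives Δ = (-0.908, -0.333).
Then the next iterate is (x, y)₁ = (1.092, 0.167).
Round to (1.092, 0.167) and repeat: F = (-4.94213, 0.20272), J = [[-11.00367, 0.24182], [-1.82211, 2.54873]].
Δ = (-0.458, -0.407), so (x, y)₂ = (0.634, -0.240).

(0.634, -0.240)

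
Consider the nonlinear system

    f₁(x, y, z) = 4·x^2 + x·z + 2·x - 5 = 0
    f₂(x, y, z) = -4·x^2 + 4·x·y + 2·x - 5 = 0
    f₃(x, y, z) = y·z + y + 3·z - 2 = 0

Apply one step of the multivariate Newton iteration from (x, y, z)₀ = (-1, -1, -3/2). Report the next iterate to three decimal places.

At (-1, -1, -3/2): F = (-1.500, -7.000, -6.000).
Jacobian J = [[8·x + z + 2, 0, x], [-8·x + 4·y + 2, 4·x, 0], [0, z + 1, y + 3]].
At the point, J = [[-7.500, 0.000, -1.000], [6.000, -4.000, 0.000], [0.000, -0.500, 2.000]] (det J = 63.000).
Solving J·Δ = −F gives Δ = (-0.516, -2.524, 2.369).
Then the next iterate is (x, y, z)₁ = (-1.516, -3.524, 0.869).

(-1.516, -3.524, 0.869)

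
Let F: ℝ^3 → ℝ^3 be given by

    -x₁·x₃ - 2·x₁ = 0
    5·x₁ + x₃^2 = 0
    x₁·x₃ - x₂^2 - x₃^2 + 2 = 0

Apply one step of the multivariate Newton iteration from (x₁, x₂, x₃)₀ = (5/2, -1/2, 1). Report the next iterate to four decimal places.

(-0.3846, -1.0962, 1.4615)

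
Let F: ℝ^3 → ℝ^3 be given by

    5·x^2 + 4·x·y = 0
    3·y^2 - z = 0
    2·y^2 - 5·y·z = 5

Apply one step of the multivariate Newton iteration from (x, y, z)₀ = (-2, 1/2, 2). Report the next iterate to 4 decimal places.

(-0.9283, 0.0887, -0.4839)

At (-2, 1/2, 2): F = (16.0000, -1.2500, -9.5000).
Jacobian J = [[10·x + 4·y, 4·x, 0], [0, 6·y, -1], [0, 4·y - 5·z, -5·y]].
At the point, J = [[-18.0000, -8.0000, 0.0000], [0.0000, 3.0000, -1.0000], [0.0000, -8.0000, -2.5000]] (det J = 279.0000).
Solving J·Δ = −F gives Δ = (1.0717, -0.4113, -2.4839).
Then the next iterate is (x, y, z)₁ = (-0.9283, 0.0887, -0.4839).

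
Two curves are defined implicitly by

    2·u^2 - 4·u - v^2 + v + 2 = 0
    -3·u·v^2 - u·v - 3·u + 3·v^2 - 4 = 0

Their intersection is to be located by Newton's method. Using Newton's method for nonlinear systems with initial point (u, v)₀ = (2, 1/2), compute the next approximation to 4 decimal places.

At (2, 1/2): F = (2.2500, -11.7500).
Jacobian J = [[4·u - 4, -2·v + 1], [-3·v^2 - v - 3, -6·u·v - u + 6·v]].
At the point, J = [[4.0000, 0.0000], [-4.2500, -5.0000]] (det J = -20.0000).
Solving J·Δ = −F gives Δ = (-0.5625, -1.8719).
Then the next iterate is (u, v)₁ = (1.4375, -1.3719).

(1.4375, -1.3719)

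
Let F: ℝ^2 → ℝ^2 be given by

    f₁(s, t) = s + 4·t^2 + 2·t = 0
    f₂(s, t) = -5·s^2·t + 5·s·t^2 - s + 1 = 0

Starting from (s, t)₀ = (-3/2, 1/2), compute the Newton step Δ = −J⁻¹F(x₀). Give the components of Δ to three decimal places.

(0.316, -0.136)

At (-3/2, 1/2): F = (0.500, -5.000).
Jacobian J = [[1, 8·t + 2], [-10·s·t + 5·t^2 - 1, -5·s^2 + 10·s·t]].
At the point, J = [[1.000, 6.000], [7.750, -18.750]] (det J = -65.250).
Solving J·Δ = −F gives Δ = (0.316, -0.136).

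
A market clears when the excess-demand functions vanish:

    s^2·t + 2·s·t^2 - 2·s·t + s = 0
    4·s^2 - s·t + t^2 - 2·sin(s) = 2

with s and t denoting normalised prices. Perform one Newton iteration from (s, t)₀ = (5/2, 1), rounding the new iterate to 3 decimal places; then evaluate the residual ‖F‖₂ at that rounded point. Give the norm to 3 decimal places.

5.251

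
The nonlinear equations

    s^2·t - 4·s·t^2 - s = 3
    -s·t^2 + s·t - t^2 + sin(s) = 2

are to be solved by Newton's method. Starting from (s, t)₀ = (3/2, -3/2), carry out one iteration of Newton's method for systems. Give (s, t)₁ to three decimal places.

At (3/2, -3/2): F = (-21.375, -8.87751).
Jacobian J = [[2·s·t - 4·t^2 - 1, s^2 - 8·s·t], [-t^2 + t + cos(s), -2·s·t + s - 2·t]].
At the point, J = [[-14.500, 20.250], [-3.67926, 9.000]] (det J = -55.99493).
Solving J·Δ = −F gives Δ = (-0.225, 0.894).
Then the next iterate is (s, t)₁ = (1.275, -0.606).

(1.275, -0.606)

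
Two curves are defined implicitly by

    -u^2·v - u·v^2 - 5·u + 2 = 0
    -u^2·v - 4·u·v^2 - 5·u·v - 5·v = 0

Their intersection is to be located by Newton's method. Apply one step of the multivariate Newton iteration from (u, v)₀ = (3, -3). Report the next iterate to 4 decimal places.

At (3, -3): F = (-13.0000, -21.0000).
Jacobian J = [[-2·u·v - v^2 - 5, -u^2 - 2·u·v], [-2·u·v - 4·v^2 - 5·v, -u^2 - 8·u·v - 5·u - 5]].
At the point, J = [[4.0000, 9.0000], [-3.0000, 43.0000]] (det J = 199.0000).
Solving J·Δ = −F gives Δ = (1.8593, 0.6181).
Then the next iterate is (u, v)₁ = (4.8593, -2.3819).

(4.8593, -2.3819)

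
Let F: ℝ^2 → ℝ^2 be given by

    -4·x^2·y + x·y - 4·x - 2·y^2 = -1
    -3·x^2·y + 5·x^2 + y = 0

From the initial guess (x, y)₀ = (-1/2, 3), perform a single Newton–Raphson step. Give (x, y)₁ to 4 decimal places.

(-0.8899, 1.2379)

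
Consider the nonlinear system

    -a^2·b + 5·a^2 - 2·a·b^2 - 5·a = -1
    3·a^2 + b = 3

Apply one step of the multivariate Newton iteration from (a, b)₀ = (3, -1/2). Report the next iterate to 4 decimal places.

At (3, -1/2): F = (34.0000, 23.5000).
Jacobian J = [[-2·a·b + 10·a - 2·b^2 - 5, -a^2 - 4·a·b], [6·a, 1]].
At the point, J = [[27.5000, -3.0000], [18.0000, 1.0000]] (det J = 81.5000).
Solving J·Δ = −F gives Δ = (-1.2822, -0.4202).
Then the next iterate is (a, b)₁ = (1.7178, -0.9202).

(1.7178, -0.9202)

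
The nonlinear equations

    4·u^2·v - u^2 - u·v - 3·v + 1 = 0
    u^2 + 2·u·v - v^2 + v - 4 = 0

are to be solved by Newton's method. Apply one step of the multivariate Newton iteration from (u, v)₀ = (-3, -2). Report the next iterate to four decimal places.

(-1.9605, -1.3947)

At (-3, -2): F = (-80.0000, 11.0000).
Jacobian J = [[8·u·v - 2·u - v, 4·u^2 - u - 3], [2·u + 2·v, 2·u - 2·v + 1]].
At the point, J = [[56.0000, 36.0000], [-10.0000, -1.0000]] (det J = 304.0000).
Solving J·Δ = −F gives Δ = (1.0395, 0.6053).
Then the next iterate is (u, v)₁ = (-1.9605, -1.3947).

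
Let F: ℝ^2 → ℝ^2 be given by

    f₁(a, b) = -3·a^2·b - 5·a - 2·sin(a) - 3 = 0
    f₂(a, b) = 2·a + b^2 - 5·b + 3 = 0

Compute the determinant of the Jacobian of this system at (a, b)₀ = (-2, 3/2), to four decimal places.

-3.6646

J = [[-6·a·b - 2·cos(a) - 5, -3·a^2], [2, 2·b - 5]].
At the point, J = [[13.832294, -12.0000], [2.0000, -2.0000]].
det J = -3.6646.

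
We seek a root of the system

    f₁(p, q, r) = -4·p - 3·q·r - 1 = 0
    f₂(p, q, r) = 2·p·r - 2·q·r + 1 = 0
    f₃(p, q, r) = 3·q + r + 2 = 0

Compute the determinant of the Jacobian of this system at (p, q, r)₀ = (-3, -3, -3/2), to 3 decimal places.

-79.500

J = [[-4, -3·r, -3·q], [2·r, -2·r, 2·p - 2·q], [0, 3, 1]].
At the point, J = [[-4.000, 4.500, 9.000], [-3.000, 3.000, 0.000], [0.000, 3.000, 1.000]].
det J = -79.500.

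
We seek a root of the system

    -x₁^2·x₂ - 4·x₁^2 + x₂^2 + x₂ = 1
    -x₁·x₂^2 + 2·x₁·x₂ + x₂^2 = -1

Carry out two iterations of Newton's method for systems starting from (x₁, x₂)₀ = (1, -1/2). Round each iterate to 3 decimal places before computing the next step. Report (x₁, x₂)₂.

At (1, -1/2): F = (-4.750, 0.000).
Jacobian J = [[-2·x₁·x₂ - 8·x₁, -x₁^2 + 2·x₂ + 1], [-x₂^2 + 2·x₂, -2·x₁·x₂ + 2·x₁ + 2·x₂]].
At the point, J = [[-7.000, -1.000], [-1.250, 2.000]] (det J = -15.250).
Solving J·Δ = −F gives Δ = (-0.623, -0.389).
Then the next iterate is (x₁, x₂)₁ = (0.377, -0.889).
Round to (0.377, -0.889) and repeat: F = (-1.54084, 0.82206), J = [[-2.34569, -0.92013], [-2.56832, -0.35369]].
Δ = (0.849, -3.838), so (x₁, x₂)₂ = (1.226, -4.727).

(1.226, -4.727)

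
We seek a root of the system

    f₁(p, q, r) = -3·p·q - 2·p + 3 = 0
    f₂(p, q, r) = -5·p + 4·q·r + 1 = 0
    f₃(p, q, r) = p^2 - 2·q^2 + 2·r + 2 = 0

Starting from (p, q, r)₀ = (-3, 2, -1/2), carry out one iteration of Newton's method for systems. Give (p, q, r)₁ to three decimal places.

(-1.117, 0.674, -1.155)

At (-3, 2, -1/2): F = (27.000, 12.000, 2.000).
Jacobian J = [[-3·q - 2, -3·p, 0], [-5, 4·r, 4·q], [2·p, -4·q, 2]].
At the point, J = [[-8.000, 9.000, 0.000], [-5.000, -2.000, 8.000], [-6.000, -8.000, 2.000]] (det J = -822.000).
Solving J·Δ = −F gives Δ = (1.883, -1.326, -0.655).
Then the next iterate is (p, q, r)₁ = (-1.117, 0.674, -1.155).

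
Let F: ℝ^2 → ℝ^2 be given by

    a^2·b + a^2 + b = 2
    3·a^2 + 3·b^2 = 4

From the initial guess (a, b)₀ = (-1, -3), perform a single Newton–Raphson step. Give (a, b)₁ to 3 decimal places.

At (-1, -3): F = (-7.000, 26.000).
Jacobian J = [[2·a·b + 2·a, a^2 + 1], [6·a, 6·b]].
At the point, J = [[4.000, 2.000], [-6.000, -18.000]] (det J = -60.000).
Solving J·Δ = −F gives Δ = (1.233, 1.033).
Then the next iterate is (a, b)₁ = (0.233, -1.967).

(0.233, -1.967)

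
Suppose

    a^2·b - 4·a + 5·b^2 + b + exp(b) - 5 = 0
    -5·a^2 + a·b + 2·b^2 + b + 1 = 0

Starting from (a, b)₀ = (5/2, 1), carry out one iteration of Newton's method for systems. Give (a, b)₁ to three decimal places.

At (5/2, 1): F = (-0.03172, -24.750).
Jacobian J = [[2·a·b - 4, a^2 + 10·b + exp(b) + 1], [-10·a + b, a + 4·b + 1]].
At the point, J = [[1.000, 19.96828], [-24.000, 7.500]] (det J = 486.73876).
Solving J·Δ = −F gives Δ = (-1.015, 0.052).
Then the next iterate is (a, b)₁ = (1.485, 1.052).

(1.485, 1.052)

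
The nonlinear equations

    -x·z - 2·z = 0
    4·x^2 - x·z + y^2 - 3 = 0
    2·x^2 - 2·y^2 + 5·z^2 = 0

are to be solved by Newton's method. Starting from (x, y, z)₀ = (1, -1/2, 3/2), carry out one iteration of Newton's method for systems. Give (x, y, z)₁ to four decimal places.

At (1, -1/2, 3/2): F = (-4.5000, -0.2500, 12.7500).
Jacobian J = [[-z, 0, -x - 2], [8·x - z, 2·y, -x], [4·x, -4·y, 10·z]].
At the point, J = [[-1.5000, 0.0000, -3.0000], [6.5000, -1.0000, -1.0000], [4.0000, 2.0000, 15.0000]] (det J = -31.5000).
Solving J·Δ = −F gives Δ = (0.6905, 6.0833, -1.8452).
Then the next iterate is (x, y, z)₁ = (1.6905, 5.5833, -0.3452).

(1.6905, 5.5833, -0.3452)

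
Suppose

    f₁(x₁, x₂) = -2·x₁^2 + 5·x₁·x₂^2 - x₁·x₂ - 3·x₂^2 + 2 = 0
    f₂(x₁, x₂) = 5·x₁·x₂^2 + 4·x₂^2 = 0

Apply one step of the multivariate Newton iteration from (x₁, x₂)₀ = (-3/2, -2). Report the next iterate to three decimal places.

(-1.617, -0.833)

At (-3/2, -2): F = (-47.500, -14.000).
Jacobian J = [[-4·x₁ + 5·x₂^2 - x₂, 10·x₁·x₂ - x₁ - 6·x₂], [5·x₂^2, 10·x₁·x₂ + 8·x₂]].
At the point, J = [[28.000, 43.500], [20.000, 14.000]] (det J = -478.000).
Solving J·Δ = −F gives Δ = (-0.117, 1.167).
Then the next iterate is (x₁, x₂)₁ = (-1.617, -0.833).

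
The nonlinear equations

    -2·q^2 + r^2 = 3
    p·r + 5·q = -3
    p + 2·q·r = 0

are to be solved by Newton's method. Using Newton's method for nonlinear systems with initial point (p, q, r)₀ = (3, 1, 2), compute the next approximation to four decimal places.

(-4.1250, 0.9375, 2.1875)

At (3, 1, 2): F = (-1.0000, 14.0000, 7.0000).
Jacobian J = [[0, -4·q, 2·r], [r, 5, p], [1, 2·r, 2·q]].
At the point, J = [[0.0000, -4.0000, 4.0000], [2.0000, 5.0000, 3.0000], [1.0000, 4.0000, 2.0000]] (det J = 16.0000).
Solving J·Δ = −F gives Δ = (-7.1250, -0.0625, 0.1875).
Then the next iterate is (p, q, r)₁ = (-4.1250, 0.9375, 2.1875).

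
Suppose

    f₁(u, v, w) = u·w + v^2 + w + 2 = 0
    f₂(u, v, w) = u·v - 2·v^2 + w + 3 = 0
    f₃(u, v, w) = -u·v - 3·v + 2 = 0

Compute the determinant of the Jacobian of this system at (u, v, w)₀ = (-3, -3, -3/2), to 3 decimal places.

36.000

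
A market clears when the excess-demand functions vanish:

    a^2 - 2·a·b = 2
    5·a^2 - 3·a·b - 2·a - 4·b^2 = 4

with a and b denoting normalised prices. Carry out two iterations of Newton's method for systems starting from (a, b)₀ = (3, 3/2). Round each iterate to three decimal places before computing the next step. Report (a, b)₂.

(0.795, -0.425)

At (3, 3/2): F = (-2.000, 12.500).
Jacobian J = [[2·a - 2·b, -2·a], [10·a - 3·b - 2, -3·a - 8·b]].
At the point, J = [[3.000, -6.000], [23.500, -21.000]] (det J = 78.000).
Solving J·Δ = −F gives Δ = (-1.500, -1.083).
Then the next iterate is (a, b)₁ = (1.500, 0.417).
Round to (1.500, 0.417) and repeat: F = (-1.001, 1.67794), J = [[2.166, -3.000], [11.749, -7.836]].
Δ = (-0.705, -0.842), so (a, b)₂ = (0.795, -0.425).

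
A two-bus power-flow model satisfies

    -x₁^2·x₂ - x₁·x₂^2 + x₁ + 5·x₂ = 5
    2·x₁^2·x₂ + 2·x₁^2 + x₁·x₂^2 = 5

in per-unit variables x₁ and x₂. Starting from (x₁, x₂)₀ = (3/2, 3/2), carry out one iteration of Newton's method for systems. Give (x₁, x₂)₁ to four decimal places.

At (3/2, 3/2): F = (-2.7500, 9.6250).
Jacobian J = [[-2·x₁·x₂ - x₂^2 + 1, -x₁^2 - 2·x₁·x₂ + 5], [4·x₁·x₂ + 4·x₁ + x₂^2, 2·x₁^2 + 2·x₁·x₂]].
At the point, J = [[-5.7500, -1.7500], [17.2500, 9.0000]] (det J = -21.5625).
Solving J·Δ = −F gives Δ = (-0.3667, -0.3667).
Then the next iterate is (x₁, x₂)₁ = (1.1333, 1.1333).

(1.1333, 1.1333)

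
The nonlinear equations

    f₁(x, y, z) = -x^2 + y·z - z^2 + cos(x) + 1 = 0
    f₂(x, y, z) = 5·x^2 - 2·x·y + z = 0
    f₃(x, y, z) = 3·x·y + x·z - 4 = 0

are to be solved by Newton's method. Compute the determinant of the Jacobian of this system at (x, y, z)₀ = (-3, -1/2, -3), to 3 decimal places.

J = [[-2·x - sin(x), z, y - 2·z], [10·x - 2·y, -2·x, 1], [3·y + z, 3·x, x]].
At the point, J = [[6.14112, -3.000, 5.500], [-29.000, 6.000, 1.000], [-4.500, -9.000, -3.000]].
det J = 1803.230.

1803.230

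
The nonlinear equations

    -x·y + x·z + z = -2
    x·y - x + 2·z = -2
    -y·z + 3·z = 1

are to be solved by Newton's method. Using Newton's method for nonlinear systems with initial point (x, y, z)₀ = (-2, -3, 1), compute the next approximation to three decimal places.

(16.000, -40.000, -6.000)

At (-2, -3, 1): F = (-5.000, 12.000, 5.000).
Jacobian J = [[-y + z, -x, x + 1], [y - 1, x, 2], [0, -z, -y + 3]].
At the point, J = [[4.000, 2.000, -1.000], [-4.000, -2.000, 2.000], [0.000, -1.000, 6.000]] (det J = 4.000).
Solving J·Δ = −F gives Δ = (18.000, -37.000, -7.000).
Then the next iterate is (x, y, z)₁ = (16.000, -40.000, -6.000).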